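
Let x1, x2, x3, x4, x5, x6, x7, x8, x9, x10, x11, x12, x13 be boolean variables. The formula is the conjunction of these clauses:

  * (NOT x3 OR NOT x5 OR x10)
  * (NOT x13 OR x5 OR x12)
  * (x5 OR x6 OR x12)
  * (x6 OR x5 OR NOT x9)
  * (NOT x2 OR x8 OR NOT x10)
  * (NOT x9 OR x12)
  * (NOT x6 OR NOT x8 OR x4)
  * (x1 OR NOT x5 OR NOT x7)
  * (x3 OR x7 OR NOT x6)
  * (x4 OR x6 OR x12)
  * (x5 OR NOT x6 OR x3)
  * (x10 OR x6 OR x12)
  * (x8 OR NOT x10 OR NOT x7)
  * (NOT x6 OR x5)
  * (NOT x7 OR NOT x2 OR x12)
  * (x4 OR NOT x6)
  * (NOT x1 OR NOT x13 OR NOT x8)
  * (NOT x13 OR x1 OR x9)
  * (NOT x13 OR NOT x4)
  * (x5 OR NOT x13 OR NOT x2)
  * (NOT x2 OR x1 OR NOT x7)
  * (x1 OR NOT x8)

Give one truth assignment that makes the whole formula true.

x1=False, x2=False, x3=True, x4=True, x5=False, x6=False, x7=False, x8=False, x9=False, x10=False, x11=False, x12=True, x13=False

Pure literal: x2 appears only negated; assign x2 = False.
Pure literal: x12 appears only positively; assign x12 = True.
Branch on x1: take x1 = False.
  then x8 is forced to False.
Set x3 = True and propagate.
Set x4 = True and propagate.
  then x13 is forced to False.
For the remaining variables, x5 = False, x6 = False, x7 = False, x9 = False, x10 = False, x11 = False works.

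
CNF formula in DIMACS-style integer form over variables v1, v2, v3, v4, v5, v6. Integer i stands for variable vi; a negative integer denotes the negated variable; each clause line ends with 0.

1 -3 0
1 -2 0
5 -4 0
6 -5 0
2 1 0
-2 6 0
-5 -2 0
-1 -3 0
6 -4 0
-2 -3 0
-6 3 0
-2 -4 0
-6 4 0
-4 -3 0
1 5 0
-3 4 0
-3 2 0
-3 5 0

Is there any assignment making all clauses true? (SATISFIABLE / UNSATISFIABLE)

Try v1 = True.
  then v3 is forced to False.
  then v6 is forced to False.
  then v5 is forced to False.
  then v4 is forced to False.
  then v2 is forced to False.
So v1 = T, v2 = F, v3 = F, v4 = F, v5 = F, v6 = F is a satisfying assignment.

SATISFIABLE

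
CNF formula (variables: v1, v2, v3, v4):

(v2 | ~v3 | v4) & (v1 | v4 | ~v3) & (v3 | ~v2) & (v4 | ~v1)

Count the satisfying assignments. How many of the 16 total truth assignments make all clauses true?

The models are:
  v1=0 v2=0 v3=0 v4=0
  v1=0 v2=0 v3=0 v4=1
  v1=0 v2=0 v3=1 v4=1
  v1=0 v2=1 v3=1 v4=1
  v1=1 v2=0 v3=0 v4=1
  v1=1 v2=0 v3=1 v4=1
  v1=1 v2=1 v3=1 v4=1
Count: 7.

7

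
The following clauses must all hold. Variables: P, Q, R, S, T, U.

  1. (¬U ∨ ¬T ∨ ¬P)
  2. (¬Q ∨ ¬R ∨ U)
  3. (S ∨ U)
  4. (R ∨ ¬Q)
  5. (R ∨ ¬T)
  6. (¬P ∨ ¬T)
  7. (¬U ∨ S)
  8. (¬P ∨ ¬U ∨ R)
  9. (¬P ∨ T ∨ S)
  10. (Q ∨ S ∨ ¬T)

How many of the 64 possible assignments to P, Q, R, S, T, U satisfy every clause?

Split on T, then U.
  T=1, U=1: remaining (P,Q,R,S) ∈ {(0,0,1,1); (0,1,1,1)} — 2.
  T=1, U=0: remaining (P,Q,R,S) ∈ {(0,0,1,1)} — 1.
  T=0, U=1: 5 of the 16 assignments to (P,Q,R,S) work.
  T=0, U=0: remaining (P,Q,R,S) ∈ {(0,0,0,1); (0,0,1,1); (1,0,0,1); (1,0,1,1)} — 4.
Total: 2 + 1 + 5 + 4 = 12.

12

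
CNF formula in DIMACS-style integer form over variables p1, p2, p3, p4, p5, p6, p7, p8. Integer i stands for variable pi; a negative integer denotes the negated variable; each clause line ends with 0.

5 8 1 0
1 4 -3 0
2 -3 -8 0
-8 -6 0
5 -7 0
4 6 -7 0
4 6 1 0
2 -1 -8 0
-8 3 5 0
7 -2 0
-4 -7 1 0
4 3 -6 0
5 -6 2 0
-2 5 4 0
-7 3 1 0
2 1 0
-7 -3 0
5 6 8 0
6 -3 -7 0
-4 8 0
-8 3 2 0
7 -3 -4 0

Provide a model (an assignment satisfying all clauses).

p5 occurs only positively in the remaining clauses — set p5 = True.
Set p1 = True and propagate.
Set p2 = True and propagate.
  then p7 is forced to True.
  then p3 is forced to False.
Try p4 = True.
  then p8 is forced to True.
  then p6 is forced to False.
Every clause has at least one true literal under this assignment.

p1=1  p2=1  p3=0  p4=1  p5=1  p6=0  p7=1  p8=1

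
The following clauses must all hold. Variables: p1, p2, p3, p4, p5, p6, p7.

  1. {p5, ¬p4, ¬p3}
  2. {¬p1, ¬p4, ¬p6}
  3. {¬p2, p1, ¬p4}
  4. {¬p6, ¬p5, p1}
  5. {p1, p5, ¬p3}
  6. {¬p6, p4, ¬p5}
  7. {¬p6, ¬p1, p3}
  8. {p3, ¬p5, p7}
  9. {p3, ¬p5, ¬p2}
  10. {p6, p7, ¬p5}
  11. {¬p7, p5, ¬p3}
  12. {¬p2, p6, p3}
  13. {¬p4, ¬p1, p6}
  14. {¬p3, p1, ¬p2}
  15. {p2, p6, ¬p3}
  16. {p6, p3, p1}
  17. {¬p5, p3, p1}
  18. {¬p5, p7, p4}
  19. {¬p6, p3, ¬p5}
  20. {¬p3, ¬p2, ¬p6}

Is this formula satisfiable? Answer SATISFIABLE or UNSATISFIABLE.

SATISFIABLE

Branch on p1: take p1 = True.
The remaining clauses are satisfied by p2 = False, p3 = False, p4 = False, p5 = True, p6 = False, p7 = True.
So p1=T, p2=F, p3=F, p4=F, p5=T, p6=F, p7=T is a satisfying assignment.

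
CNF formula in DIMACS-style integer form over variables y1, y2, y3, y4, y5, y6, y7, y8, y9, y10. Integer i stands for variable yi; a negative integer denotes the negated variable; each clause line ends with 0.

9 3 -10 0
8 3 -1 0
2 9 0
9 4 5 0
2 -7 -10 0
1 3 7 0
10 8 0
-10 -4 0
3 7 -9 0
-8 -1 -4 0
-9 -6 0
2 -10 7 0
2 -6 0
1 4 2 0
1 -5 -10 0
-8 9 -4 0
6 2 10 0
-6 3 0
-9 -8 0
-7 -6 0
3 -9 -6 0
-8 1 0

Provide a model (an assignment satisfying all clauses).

Pure literal: y2 appears only positively; assign y2 = True.
y3 occurs only positively in the remaining clauses — set y3 = True.
Try y1 = True.
Set y4 = False and propagate.
Set y5 = True and propagate.
The remaining clauses are satisfied by y6 = False, y7 = True, y8 = False, y9 = False, y10 = True.
Check each clause:
  1. (y9 | ~y10 | y3) — y3 is true.
  2. (~y1 | y3 | y8) — y3 is true.
  3. (y9 | y2) — y2 is true.
  4. (y4 | y9 | y5) — y5 is true.
  5. (~y10 | ~y7 | y2) — y2 is true.
  6. (y1 | y7 | y3) — y1 is true.
  7. (y8 | y10) — y10 is true.
  8. (~y10 | ~y4) — ~y4 is true.
  9. (~y9 | y3 | y7) — y3 is true.
  10. (~y4 | ~y8 | ~y1) — ~y8 is true.
  11. (~y9 | ~y6) — ~y6 is true.
  12. (~y10 | y2 | y7) — y2 is true.
  13. (y2 | ~y6) — ~y6 is true.
  14. (y1 | y4 | y2) — y1 is true.
  15. (~y5 | y1 | ~y10) — y1 is true.
  16. (~y4 | ~y8 | y9) — ~y8 is true.
  17. (y10 | y6 | y2) — y10 is true.
  18. (y3 | ~y6) — ~y6 is true.
  19. (~y8 | ~y9) — ~y8 is true.
  20. (~y7 | ~y6) — ~y6 is true.
  21. (y3 | ~y6 | ~y9) — ~y6 is true.
  22. (~y8 | y1) — ~y8 is true.

y1=True  y2=True  y3=True  y4=False  y5=True  y6=False  y7=True  y8=False  y9=False  y10=True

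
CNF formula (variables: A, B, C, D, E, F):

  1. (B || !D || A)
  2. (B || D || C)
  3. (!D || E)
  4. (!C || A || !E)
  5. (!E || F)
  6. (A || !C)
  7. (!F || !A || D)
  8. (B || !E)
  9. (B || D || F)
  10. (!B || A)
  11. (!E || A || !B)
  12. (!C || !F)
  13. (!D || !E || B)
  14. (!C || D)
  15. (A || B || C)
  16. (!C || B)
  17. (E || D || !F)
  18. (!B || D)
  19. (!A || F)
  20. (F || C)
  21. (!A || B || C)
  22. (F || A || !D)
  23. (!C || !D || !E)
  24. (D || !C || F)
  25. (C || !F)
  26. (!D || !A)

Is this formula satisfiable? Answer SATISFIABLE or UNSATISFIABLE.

D = True:
  propagation gives E=True, F=True, B=True, A=True; an empty clause results — contradiction.
D = False:
  propagation gives C=False, B=True; an empty clause results — contradiction.
Every branch closes, so no satisfying assignment exists.

UNSATISFIABLE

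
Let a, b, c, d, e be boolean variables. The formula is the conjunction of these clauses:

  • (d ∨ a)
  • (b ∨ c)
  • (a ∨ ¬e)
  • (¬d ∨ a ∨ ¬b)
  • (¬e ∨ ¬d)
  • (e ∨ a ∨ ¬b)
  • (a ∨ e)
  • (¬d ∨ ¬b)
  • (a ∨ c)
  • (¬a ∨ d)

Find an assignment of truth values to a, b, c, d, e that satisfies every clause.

a=1, b=0, c=1, d=1, e=0

Check each clause:
  1. (a ∨ d) — a is true.
  2. (b ∨ c) — c is true.
  3. (a ∨ ¬e) — a is true.
  4. (¬d ∨ ¬b ∨ a) — a is true.
  5. (¬e ∨ ¬d) — ¬e is true.
  6. (e ∨ a ∨ ¬b) — a is true.
  7. (a ∨ e) — a is true.
  8. (¬d ∨ ¬b) — ¬b is true.
  9. (c ∨ a) — a is true.
  10. (d ∨ ¬a) — d is true.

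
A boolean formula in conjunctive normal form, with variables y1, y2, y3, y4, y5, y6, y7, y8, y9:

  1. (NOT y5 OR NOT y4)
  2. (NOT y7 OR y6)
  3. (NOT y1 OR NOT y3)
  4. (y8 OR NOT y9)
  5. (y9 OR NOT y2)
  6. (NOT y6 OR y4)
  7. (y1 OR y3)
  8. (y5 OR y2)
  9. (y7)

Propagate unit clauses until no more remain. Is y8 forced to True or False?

True

(y7) stands alone — y7 = True.
(NOT y7 OR y6): since y7 = True, the clause reduces to (y6). y6 = True.
(NOT y6 OR y4): since y6 = True, the clause reduces to (y4). y4 = True.
(NOT y4 OR NOT y5) with y4 = True leaves only NOT y5, so y5 = False.
(y5 OR y2) with y5 = False leaves only y2, so y2 = True.
From (NOT y2 OR y9) and y2 = True: y9 = True.
In (y8 OR NOT y9), NOT y9 is now false; y8 must hold, so y8 = True.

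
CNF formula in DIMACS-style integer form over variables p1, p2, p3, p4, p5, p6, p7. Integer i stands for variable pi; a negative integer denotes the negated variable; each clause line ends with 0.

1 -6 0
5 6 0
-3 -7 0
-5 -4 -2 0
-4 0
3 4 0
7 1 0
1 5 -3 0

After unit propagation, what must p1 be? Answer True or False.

True

(!p4) stands alone — p4 = False.
In (p3 || p4), p4 is now false; p3 must hold, so p3 = True.
(!p3 || !p7): since p3 = True, the clause reduces to (!p7). p7 = False.
From (p1 || p7) and p7 = False: p1 = True.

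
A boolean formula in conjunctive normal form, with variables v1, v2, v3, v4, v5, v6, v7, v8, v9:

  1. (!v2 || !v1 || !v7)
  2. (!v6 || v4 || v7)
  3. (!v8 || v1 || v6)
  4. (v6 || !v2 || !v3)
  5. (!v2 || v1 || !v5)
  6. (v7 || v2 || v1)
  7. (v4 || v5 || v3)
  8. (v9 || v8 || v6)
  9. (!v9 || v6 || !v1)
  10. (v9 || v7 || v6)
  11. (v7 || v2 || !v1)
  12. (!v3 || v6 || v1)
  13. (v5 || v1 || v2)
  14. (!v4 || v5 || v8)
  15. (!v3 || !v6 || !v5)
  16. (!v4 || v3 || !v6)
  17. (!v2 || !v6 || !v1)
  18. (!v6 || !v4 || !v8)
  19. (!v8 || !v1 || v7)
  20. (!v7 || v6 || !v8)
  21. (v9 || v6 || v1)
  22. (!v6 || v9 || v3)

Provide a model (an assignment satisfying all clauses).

v1=T, v2=F, v3=T, v4=F, v5=F, v6=T, v7=T, v8=T, v9=F

Check each clause:
  1. (!v2 || !v1 || !v7) — !v2 is true.
  2. (!v6 || v4 || v7) — v7 is true.
  3. (v6 || v1 || !v8) — v1 is true.
  4. (!v3 || v6 || !v2) — v6 is true.
  5. (!v5 || !v2 || v1) — v1 is true.
  6. (v2 || v1 || v7) — v1 is true.
  7. (v4 || v5 || v3) — v3 is true.
  8. (v6 || v8 || v9) — v8 is true.
  9. (v6 || !v9 || !v1) — v6 is true.
  10. (v7 || v9 || v6) — v6 is true.
  11. (v2 || v7 || !v1) — v7 is true.
  12. (!v3 || v1 || v6) — v1 is true.
  13. (v1 || v2 || v5) — v1 is true.
  14. (!v4 || v5 || v8) — v8 is true.
  15. (!v5 || !v3 || !v6) — !v5 is true.
  16. (v3 || !v4 || !v6) — v3 is true.
  17. (!v1 || !v2 || !v6) — !v2 is true.
  18. (!v8 || !v6 || !v4) — !v4 is true.
  19. (v7 || !v1 || !v8) — v7 is true.
  20. (!v8 || !v7 || v6) — v6 is true.
  21. (v1 || v9 || v6) — v1 is true.
  22. (v9 || v3 || !v6) — v3 is true.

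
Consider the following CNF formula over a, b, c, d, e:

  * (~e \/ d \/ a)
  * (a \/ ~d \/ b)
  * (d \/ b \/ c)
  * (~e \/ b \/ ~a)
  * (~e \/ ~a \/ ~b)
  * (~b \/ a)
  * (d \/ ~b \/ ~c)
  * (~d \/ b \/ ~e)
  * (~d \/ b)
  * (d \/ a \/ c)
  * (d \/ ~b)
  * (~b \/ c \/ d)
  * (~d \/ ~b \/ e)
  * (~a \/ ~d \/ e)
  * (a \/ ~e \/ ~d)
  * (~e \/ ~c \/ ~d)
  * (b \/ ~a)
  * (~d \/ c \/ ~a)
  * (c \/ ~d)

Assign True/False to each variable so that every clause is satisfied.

a=0, b=0, c=1, d=0, e=0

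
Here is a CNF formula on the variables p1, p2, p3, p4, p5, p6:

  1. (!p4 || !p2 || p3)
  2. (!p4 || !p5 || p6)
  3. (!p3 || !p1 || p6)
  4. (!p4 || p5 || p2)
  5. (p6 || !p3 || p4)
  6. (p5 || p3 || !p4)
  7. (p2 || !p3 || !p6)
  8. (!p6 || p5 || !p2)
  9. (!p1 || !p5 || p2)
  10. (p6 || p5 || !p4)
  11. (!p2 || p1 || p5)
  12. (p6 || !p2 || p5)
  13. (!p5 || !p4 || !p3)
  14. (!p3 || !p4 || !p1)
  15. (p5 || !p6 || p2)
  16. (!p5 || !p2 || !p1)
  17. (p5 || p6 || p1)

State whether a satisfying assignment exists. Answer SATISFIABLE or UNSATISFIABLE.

SATISFIABLE

Branch on p1: take p1 = False.
The remaining clauses are satisfied by p2 = False, p3 = False, p4 = True, p5 = True, p6 = True.
So p1 = False, p2 = False, p3 = False, p4 = True, p5 = True, p6 = True is a satisfying assignment.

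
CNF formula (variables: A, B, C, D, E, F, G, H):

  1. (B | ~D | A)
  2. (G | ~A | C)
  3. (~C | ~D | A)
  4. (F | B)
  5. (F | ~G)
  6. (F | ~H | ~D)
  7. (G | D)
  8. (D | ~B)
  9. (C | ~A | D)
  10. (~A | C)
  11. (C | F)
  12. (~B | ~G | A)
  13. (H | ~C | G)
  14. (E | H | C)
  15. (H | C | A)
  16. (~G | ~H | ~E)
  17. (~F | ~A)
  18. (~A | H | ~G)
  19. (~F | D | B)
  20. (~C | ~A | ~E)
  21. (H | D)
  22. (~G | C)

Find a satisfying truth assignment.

A=0, B=1, C=0, D=1, E=0, F=1, G=0, H=1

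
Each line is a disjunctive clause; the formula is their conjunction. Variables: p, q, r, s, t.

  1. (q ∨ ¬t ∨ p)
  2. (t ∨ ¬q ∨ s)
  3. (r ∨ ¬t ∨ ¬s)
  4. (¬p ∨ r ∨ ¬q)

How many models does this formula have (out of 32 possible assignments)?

Case analysis on q and t:
  q=T, t=T: 5 of the 8 assignments to (p,r,s) work.
  q=T, t=F: remaining (p,r,s) ∈ {(F,F,T); (F,T,T); (T,T,T)} — 3.
  q=F, t=T: remaining (p,r,s) ∈ {(T,F,F); (T,T,F); (T,T,T)} — 3.
  q=F, t=F: p, r, s free → 2^3 = 8.
Total: 5 + 3 + 3 + 8 = 19.

19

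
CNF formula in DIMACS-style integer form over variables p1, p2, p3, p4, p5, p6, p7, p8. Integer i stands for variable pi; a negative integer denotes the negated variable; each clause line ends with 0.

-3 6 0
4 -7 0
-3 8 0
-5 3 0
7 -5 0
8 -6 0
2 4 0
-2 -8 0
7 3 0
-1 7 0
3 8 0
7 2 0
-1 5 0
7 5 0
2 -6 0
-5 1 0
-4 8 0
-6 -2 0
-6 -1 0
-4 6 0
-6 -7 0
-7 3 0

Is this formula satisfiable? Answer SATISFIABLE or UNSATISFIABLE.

UNSATISFIABLE

p7 = True:
  propagation gives p4=True, p8=True, p2=False, p6=False; an empty clause results — contradiction.
p7 = False:
  propagation gives p5=False; an empty clause results — contradiction.
Every branch closes, so no satisfying assignment exists.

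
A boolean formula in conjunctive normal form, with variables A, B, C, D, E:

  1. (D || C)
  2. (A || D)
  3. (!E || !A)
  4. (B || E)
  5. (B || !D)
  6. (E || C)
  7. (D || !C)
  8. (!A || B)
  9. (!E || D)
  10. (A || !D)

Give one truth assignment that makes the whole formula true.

A = True, B = True, C = True, D = True, E = False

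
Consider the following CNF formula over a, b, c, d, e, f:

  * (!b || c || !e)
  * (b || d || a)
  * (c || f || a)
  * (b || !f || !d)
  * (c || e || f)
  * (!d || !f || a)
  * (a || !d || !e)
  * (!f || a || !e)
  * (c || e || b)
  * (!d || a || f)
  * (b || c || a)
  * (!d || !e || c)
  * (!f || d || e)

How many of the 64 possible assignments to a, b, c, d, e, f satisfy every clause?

17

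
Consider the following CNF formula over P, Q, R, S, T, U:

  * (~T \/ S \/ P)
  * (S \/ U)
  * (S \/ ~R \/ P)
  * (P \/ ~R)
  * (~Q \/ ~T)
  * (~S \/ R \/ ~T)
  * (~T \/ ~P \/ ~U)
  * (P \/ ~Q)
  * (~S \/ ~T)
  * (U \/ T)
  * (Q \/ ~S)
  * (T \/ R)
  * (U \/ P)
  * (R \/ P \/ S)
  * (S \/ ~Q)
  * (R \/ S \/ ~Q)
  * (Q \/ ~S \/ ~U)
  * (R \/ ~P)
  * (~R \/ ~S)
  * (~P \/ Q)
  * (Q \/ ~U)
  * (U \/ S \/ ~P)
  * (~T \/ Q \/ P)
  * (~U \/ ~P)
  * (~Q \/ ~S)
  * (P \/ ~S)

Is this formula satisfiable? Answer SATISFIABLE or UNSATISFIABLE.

UNSATISFIABLE

S = True:
  propagation gives T=False, U=True, Q=True; an empty clause results — contradiction.
S = False:
  propagation gives U=True, Q=False; an empty clause results — contradiction.
Every branch closes, so no satisfying assignment exists.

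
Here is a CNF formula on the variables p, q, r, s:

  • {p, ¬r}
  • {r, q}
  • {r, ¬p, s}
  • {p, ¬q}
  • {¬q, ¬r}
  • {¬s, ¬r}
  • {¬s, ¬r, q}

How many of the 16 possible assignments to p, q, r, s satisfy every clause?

Satisfying assignments:
  p=T q=F r=T s=F
  p=T q=T r=F s=T
Count: 2.

2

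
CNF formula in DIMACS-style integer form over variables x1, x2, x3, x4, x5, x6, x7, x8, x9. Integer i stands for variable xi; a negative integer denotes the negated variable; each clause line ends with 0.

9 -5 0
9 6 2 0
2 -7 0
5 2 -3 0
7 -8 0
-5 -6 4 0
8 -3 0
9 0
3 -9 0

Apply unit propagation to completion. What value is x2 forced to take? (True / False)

True

Unit clause (x9) sets x9 = True.
In (x3 | ~x9), ~x9 is now false; x3 must hold, so x3 = True.
(x8 | ~x3) with x3 = True leaves only x8, so x8 = True.
(~x8 | x7): since x8 = True, the clause reduces to (x7). x7 = True.
In (~x7 | x2), ~x7 is now false; x2 must hold, so x2 = True.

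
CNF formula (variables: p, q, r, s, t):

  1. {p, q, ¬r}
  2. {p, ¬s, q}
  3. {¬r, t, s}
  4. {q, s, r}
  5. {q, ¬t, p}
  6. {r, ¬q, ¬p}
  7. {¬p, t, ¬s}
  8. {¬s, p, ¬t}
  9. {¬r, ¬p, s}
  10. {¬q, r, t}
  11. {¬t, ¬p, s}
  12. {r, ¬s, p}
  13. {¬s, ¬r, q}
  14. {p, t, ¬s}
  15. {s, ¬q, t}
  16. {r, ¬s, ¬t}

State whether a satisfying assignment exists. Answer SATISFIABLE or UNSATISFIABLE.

SATISFIABLE

Set p = False and propagate.
Branch on q: take q = True.
For the remaining variables, r = False, s = False, t = True works.
So p = False, q = True, r = False, s = False, t = True is a satisfying assignment.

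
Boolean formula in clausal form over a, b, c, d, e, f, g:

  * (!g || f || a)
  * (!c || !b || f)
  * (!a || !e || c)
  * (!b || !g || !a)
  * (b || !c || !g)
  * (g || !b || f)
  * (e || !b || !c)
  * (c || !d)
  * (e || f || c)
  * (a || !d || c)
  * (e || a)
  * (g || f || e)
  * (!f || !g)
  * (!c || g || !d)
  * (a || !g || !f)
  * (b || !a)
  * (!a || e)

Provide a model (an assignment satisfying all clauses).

d occurs only negated in the remaining clauses — set d = False.
Set a = False and propagate.
  then e is forced to True.
Try b = False.
The remaining clauses are satisfied by c = True, f = False, g = False.
Every clause has at least one true literal under this assignment.

a=False, b=False, c=True, d=False, e=True, f=False, g=False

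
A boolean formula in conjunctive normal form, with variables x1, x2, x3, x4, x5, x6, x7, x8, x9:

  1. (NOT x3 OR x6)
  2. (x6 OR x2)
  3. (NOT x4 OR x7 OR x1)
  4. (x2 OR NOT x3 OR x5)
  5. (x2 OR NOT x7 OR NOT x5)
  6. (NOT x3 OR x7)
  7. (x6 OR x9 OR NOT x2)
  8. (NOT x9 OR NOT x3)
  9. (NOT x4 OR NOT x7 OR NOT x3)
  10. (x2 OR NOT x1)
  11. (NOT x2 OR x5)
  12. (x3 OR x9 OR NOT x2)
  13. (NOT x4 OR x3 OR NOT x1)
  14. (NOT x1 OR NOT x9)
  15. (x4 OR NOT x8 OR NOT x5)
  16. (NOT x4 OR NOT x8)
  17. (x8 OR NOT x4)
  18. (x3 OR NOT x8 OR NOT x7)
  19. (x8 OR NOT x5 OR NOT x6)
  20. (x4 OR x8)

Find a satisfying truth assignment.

Set x1 = False and propagate.
Set x2 = False and propagate.
  then x6 is forced to True.
The remaining clauses are satisfied by x3 = False, x4 = False, x5 = False, x7 = False, x8 = True, x9 = False.
Check each clause:
  1. (x6 OR NOT x3) — NOT x3 is true.
  2. (x6 OR x2) — x6 is true.
  3. (x1 OR x7 OR NOT x4) — NOT x4 is true.
  4. (NOT x3 OR x2 OR x5) — NOT x3 is true.
  5. (NOT x5 OR x2 OR NOT x7) — NOT x7 is true.
  6. (NOT x3 OR x7) — NOT x3 is true.
  7. (x9 OR x6 OR NOT x2) — NOT x2 is true.
  8. (NOT x9 OR NOT x3) — NOT x3 is true.
  9. (NOT x7 OR NOT x4 OR NOT x3) — NOT x7 is true.
  10. (x2 OR NOT x1) — NOT x1 is true.
  11. (NOT x2 OR x5) — NOT x2 is true.
  12. (x3 OR NOT x2 OR x9) — NOT x2 is true.
  13. (NOT x1 OR NOT x4 OR x3) — NOT x4 is true.
  14. (NOT x1 OR NOT x9) — NOT x1 is true.
  15. (NOT x5 OR NOT x8 OR x4) — NOT x5 is true.
  16. (NOT x4 OR NOT x8) — NOT x4 is true.
  17. (x8 OR NOT x4) — x8 is true.
  18. (x3 OR NOT x7 OR NOT x8) — NOT x7 is true.
  19. (NOT x6 OR NOT x5 OR x8) — x8 is true.
  20. (x8 OR x4) — x8 is true.

x1 = F, x2 = F, x3 = F, x4 = F, x5 = F, x6 = T, x7 = F, x8 = T, x9 = F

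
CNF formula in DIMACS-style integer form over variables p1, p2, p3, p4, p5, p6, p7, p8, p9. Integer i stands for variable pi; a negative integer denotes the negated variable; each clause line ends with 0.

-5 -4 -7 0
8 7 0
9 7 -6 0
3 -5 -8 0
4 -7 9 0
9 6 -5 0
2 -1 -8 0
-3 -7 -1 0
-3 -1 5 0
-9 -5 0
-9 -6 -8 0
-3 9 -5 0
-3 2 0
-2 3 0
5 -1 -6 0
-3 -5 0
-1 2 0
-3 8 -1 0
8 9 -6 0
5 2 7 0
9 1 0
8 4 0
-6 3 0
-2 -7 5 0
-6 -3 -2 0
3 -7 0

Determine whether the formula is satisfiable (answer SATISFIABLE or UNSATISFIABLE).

SATISFIABLE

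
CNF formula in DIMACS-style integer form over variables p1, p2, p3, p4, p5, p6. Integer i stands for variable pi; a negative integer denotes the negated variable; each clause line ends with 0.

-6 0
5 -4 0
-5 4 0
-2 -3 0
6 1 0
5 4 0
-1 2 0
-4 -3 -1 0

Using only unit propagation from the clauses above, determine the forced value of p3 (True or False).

False

(!p6) stands alone — p6 = False.
(p1 || p6): since p6 = False, the clause reduces to (p1). p1 = True.
(!p1 || p2): since p1 = True, the clause reduces to (p2). p2 = True.
(!p2 || !p3): since p2 = True, the clause reduces to (!p3). p3 = False.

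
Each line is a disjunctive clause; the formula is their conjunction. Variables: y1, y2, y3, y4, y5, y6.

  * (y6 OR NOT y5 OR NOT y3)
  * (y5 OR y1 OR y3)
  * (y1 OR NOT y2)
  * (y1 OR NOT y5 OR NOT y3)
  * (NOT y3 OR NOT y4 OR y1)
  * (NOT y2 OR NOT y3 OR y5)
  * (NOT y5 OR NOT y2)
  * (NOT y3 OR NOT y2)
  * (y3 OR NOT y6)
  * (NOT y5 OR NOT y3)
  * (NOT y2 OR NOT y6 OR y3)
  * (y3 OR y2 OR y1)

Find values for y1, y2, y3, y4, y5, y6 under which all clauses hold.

y1=T, y2=T, y3=F, y4=T, y5=F, y6=F

Pure literal: y1 appears only positively; assign y1 = True.
Branch on y2: take y2 = True.
  then y5 is forced to False.
  then y3 is forced to False.
  then y6 is forced to False.
y4 is now unconstrained; take y4 = True.
Every clause has at least one true literal under this assignment.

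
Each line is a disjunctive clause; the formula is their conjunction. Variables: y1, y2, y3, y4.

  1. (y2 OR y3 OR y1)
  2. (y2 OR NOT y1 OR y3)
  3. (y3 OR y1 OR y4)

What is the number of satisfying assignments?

11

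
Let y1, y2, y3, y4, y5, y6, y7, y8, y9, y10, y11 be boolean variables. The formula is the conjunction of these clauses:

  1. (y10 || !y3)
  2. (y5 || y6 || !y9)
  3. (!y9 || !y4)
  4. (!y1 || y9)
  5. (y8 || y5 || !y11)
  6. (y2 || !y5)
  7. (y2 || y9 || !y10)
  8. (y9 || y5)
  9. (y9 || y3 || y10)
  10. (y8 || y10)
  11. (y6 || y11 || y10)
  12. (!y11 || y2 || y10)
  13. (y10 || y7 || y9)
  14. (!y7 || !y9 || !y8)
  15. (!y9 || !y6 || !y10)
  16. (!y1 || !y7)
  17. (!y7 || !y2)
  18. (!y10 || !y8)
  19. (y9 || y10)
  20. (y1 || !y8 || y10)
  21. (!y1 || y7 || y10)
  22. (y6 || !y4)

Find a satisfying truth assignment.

y4 occurs only negated in the remaining clauses — set y4 = False.
Branch on y1: take y1 = False.
Try y2 = True.
  then y7 is forced to False.
Branch on y3: take y3 = False.
For the remaining variables, y5 = True, y6 = True, y8 = False, y9 = False, y10 = True, y11 = True works.

y1 = False  y2 = True  y3 = False  y4 = False  y5 = True  y6 = True  y7 = False  y8 = False  y9 = False  y10 = True  y11 = True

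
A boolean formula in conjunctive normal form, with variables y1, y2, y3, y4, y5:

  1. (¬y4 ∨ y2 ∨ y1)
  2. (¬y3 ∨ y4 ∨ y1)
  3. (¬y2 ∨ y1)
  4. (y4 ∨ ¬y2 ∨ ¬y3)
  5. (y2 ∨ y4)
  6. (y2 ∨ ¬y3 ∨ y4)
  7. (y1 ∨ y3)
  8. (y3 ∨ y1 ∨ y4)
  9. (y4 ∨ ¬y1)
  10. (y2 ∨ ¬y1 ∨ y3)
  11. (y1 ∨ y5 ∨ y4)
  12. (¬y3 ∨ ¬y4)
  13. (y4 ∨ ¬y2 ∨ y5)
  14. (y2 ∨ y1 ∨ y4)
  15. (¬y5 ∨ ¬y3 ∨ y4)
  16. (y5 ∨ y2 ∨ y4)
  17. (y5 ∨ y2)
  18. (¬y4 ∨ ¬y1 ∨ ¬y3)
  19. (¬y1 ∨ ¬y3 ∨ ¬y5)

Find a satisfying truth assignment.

Set y1 = True and propagate.
  then y4 is forced to True.
  then y3 is forced to False.
  then y2 is forced to True.
y5 is now unconstrained; take y5 = True.
Every clause has at least one true literal under this assignment.

y1 = True, y2 = True, y3 = False, y4 = True, y5 = True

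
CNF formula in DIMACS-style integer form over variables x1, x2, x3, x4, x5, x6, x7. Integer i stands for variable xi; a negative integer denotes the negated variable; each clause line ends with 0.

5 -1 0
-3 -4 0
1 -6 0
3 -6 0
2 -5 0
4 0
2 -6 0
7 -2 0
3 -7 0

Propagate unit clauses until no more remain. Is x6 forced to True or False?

Unit clause (x4) sets x4 = True.
From (NOT x4 OR NOT x3) and x4 = True: x3 = False.
(NOT x6 OR x3) with x3 = False leaves only NOT x6, so x6 = False.

False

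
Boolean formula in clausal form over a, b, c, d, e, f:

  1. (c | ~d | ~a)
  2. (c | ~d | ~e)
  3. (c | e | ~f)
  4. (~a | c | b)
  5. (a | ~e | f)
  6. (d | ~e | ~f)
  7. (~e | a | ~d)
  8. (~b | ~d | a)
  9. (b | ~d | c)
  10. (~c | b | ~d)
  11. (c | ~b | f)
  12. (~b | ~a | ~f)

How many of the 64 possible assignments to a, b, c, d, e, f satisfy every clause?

12

Split on c, then d.
  c=1, d=1: remaining (a,b,e,f) ∈ {(1,1,0,0); (1,1,1,0)} — 2.
  c=1, d=0: 9 of the 16 assignments to (a,b,e,f) work.
  c=0, d=1: a clause becomes empty — 0.
  c=0, d=0: remaining (a,b,e,f) ∈ {(0,0,0,0)} — 1.
Total: 2 + 9 + 0 + 1 = 12.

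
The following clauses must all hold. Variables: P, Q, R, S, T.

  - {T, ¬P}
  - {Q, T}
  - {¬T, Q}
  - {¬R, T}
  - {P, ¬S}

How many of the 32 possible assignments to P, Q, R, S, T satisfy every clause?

7

Split on T, then P.
  T=T, P=T: remaining (Q,R,S) ∈ {(T,F,F); (T,F,T); (T,T,F); (T,T,T)} — 4.
  T=T, P=F: remaining (Q,R,S) ∈ {(T,F,F); (T,T,F)} — 2.
  T=F, P=T: a clause becomes empty — 0.
  T=F, P=F: remaining (Q,R,S) ∈ {(T,F,F)} — 1.
Total: 4 + 2 + 0 + 1 = 7.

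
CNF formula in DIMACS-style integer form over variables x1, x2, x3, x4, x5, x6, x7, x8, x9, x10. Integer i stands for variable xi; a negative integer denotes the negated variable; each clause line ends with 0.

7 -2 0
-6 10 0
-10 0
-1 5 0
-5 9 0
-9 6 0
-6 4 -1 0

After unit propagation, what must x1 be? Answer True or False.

False

(¬x10) stands alone — x10 = False.
In (x10 ∨ ¬x6), x10 is now false; ¬x6 must hold, so x6 = False.
In (x6 ∨ ¬x9), x6 is now false; ¬x9 must hold, so x9 = False.
In (x9 ∨ ¬x5), x9 is now false; ¬x5 must hold, so x5 = False.
From (x5 ∨ ¬x1) and x5 = False: x1 = False.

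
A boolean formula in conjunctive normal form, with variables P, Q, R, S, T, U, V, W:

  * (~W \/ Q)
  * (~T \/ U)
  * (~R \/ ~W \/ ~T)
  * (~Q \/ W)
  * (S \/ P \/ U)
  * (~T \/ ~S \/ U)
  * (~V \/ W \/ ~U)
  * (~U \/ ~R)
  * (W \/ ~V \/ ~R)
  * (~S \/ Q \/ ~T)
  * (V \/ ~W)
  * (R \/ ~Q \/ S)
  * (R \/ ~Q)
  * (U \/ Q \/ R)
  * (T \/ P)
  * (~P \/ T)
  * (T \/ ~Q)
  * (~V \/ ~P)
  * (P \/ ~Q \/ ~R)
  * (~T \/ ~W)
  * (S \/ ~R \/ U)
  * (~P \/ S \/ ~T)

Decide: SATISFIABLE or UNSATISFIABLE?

SATISFIABLE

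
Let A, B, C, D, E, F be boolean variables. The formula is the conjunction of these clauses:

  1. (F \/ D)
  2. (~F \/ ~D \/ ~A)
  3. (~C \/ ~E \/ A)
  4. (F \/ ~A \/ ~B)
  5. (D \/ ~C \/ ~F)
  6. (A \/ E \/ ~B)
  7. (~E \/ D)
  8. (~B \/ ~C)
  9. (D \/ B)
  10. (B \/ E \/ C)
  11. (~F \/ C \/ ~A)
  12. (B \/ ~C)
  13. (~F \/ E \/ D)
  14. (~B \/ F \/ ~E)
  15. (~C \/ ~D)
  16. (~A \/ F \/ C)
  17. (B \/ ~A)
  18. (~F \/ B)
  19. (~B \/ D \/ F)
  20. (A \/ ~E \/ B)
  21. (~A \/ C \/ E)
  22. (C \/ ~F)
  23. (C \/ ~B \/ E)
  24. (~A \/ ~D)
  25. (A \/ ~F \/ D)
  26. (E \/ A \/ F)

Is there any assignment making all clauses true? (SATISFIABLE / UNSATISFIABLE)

UNSATISFIABLE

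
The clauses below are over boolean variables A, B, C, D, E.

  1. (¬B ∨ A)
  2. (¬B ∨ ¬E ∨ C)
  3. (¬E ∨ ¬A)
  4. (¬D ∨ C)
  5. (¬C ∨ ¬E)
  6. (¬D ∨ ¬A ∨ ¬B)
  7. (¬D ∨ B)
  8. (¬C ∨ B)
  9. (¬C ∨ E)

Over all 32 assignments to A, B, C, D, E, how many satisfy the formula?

4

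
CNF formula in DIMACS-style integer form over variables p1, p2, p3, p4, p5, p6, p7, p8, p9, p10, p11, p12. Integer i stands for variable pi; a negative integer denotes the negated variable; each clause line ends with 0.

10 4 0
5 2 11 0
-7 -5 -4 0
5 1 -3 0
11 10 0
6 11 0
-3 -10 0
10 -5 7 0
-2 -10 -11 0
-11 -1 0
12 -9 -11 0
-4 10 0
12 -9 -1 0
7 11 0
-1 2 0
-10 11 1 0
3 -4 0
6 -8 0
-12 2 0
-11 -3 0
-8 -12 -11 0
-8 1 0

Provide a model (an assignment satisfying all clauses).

p1=True, p2=True, p3=False, p4=False, p5=True, p6=True, p7=True, p8=False, p9=False, p10=True, p11=False, p12=True

Check each clause:
  1. (p10 | p4) — p10 is true.
  2. (p5 | p11 | p2) — p2 is true.
  3. (~p4 | ~p7 | ~p5) — ~p4 is true.
  4. (p5 | ~p3 | p1) — p1 is true.
  5. (p10 | p11) — p10 is true.
  6. (p6 | p11) — p6 is true.
  7. (~p10 | ~p3) — ~p3 is true.
  8. (p7 | p10 | ~p5) — p10 is true.
  9. (~p11 | ~p2 | ~p10) — ~p11 is true.
  10. (~p1 | ~p11) — ~p11 is true.
  11. (p12 | ~p9 | ~p11) — p12 is true.
  12. (~p4 | p10) — p10 is true.
  13. (~p1 | p12 | ~p9) — p12 is true.
  14. (p11 | p7) — p7 is true.
  15. (~p1 | p2) — p2 is true.
  16. (p1 | p11 | ~p10) — p1 is true.
  17. (~p4 | p3) — ~p4 is true.
  18. (~p8 | p6) — ~p8 is true.
  19. (~p12 | p2) — p2 is true.
  20. (~p3 | ~p11) — ~p3 is true.
  21. (~p8 | ~p12 | ~p11) — ~p8 is true.
  22. (~p8 | p1) — ~p8 is true.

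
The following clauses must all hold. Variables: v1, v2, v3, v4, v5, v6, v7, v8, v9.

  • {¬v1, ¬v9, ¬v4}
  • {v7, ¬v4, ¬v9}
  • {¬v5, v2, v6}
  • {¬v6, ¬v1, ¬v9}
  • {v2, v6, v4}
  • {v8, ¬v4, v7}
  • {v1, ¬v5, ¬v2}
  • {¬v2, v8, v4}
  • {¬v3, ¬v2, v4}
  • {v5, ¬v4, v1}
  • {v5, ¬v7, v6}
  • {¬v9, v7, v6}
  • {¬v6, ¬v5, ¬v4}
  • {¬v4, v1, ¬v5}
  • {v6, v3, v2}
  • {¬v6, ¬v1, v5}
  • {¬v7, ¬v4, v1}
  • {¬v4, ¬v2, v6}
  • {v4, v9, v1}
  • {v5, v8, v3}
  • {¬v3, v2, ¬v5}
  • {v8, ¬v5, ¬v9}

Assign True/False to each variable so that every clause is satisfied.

v1 = F, v2 = F, v3 = F, v4 = F, v5 = F, v6 = T, v7 = F, v8 = T, v9 = T

Check each clause:
  1. {¬v4, ¬v9, ¬v1} — ¬v4 is true.
  2. {v7, ¬v9, ¬v4} — ¬v4 is true.
  3. {¬v5, v6, v2} — ¬v5 is true.
  4. {¬v9, ¬v1, ¬v6} — ¬v1 is true.
  5. {v6, v2, v4} — v6 is true.
  6. {¬v4, v8, v7} — v8 is true.
  7. {v1, ¬v2, ¬v5} — ¬v5 is true.
  8. {v4, ¬v2, v8} — v8 is true.
  9. {¬v3, v4, ¬v2} — ¬v3 is true.
  10. {v5, v1, ¬v4} — ¬v4 is true.
  11. {v6, v5, ¬v7} — ¬v7 is true.
  12. {¬v9, v6, v7} — v6 is true.
  13. {¬v5, ¬v6, ¬v4} — ¬v5 is true.
  14. {¬v4, ¬v5, v1} — ¬v5 is true.
  15. {v3, v2, v6} — v6 is true.
  16. {¬v6, ¬v1, v5} — ¬v1 is true.
  17. {v1, ¬v7, ¬v4} — ¬v7 is true.
  18. {v6, ¬v2, ¬v4} — ¬v4 is true.
  19. {v4, v9, v1} — v9 is true.
  20. {v8, v3, v5} — v8 is true.
  21. {v2, ¬v5, ¬v3} — ¬v5 is true.
  22. {¬v5, ¬v9, v8} — v8 is true.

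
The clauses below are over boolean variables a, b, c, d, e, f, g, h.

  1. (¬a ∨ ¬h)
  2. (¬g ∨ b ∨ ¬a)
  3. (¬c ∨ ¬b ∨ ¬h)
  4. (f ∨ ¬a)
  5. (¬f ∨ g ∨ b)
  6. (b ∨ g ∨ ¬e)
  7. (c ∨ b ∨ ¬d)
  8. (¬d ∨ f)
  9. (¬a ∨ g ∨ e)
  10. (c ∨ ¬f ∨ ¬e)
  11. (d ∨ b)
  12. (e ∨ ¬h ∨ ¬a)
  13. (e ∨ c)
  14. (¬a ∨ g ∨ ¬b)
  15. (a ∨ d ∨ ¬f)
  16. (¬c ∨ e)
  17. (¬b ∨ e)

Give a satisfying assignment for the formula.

a=0, b=1, c=1, d=1, e=1, f=1, g=1, h=0

Check each clause:
  1. (¬h ∨ ¬a) — ¬h is true.
  2. (b ∨ ¬g ∨ ¬a) — b is true.
  3. (¬b ∨ ¬h ∨ ¬c) — ¬h is true.
  4. (¬a ∨ f) — ¬a is true.
  5. (¬f ∨ g ∨ b) — b is true.
  6. (g ∨ ¬e ∨ b) — b is true.
  7. (b ∨ c ∨ ¬d) — b is true.
  8. (f ∨ ¬d) — f is true.
  9. (g ∨ ¬a ∨ e) — e is true.
  10. (¬f ∨ ¬e ∨ c) — c is true.
  11. (b ∨ d) — b is true.
  12. (¬a ∨ e ∨ ¬h) — ¬h is true.
  13. (e ∨ c) — c is true.
  14. (¬b ∨ g ∨ ¬a) — g is true.
  15. (¬f ∨ d ∨ a) — d is true.
  16. (e ∨ ¬c) — e is true.
  17. (¬b ∨ e) — e is true.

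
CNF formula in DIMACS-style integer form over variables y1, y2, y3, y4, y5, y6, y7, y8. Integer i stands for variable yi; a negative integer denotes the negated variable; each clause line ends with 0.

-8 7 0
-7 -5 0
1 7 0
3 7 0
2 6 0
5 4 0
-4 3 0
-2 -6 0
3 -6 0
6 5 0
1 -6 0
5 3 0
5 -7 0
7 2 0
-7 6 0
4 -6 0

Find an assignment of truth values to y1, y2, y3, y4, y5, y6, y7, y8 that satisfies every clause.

y1=T, y2=T, y3=T, y4=T, y5=T, y6=F, y7=F, y8=F

Check each clause:
  1. (y7 ∨ ¬y8) — ¬y8 is true.
  2. (¬y7 ∨ ¬y5) — ¬y7 is true.
  3. (y1 ∨ y7) — y1 is true.
  4. (y3 ∨ y7) — y3 is true.
  5. (y6 ∨ y2) — y2 is true.
  6. (y5 ∨ y4) — y4 is true.
  7. (y3 ∨ ¬y4) — y3 is true.
  8. (¬y2 ∨ ¬y6) — ¬y6 is true.
  9. (¬y6 ∨ y3) — ¬y6 is true.
  10. (y5 ∨ y6) — y5 is true.
  11. (¬y6 ∨ y1) — y1 is true.
  12. (y3 ∨ y5) — y3 is true.
  13. (¬y7 ∨ y5) — ¬y7 is true.
  14. (y7 ∨ y2) — y2 is true.
  15. (y6 ∨ ¬y7) — ¬y7 is true.
  16. (y4 ∨ ¬y6) — ¬y6 is true.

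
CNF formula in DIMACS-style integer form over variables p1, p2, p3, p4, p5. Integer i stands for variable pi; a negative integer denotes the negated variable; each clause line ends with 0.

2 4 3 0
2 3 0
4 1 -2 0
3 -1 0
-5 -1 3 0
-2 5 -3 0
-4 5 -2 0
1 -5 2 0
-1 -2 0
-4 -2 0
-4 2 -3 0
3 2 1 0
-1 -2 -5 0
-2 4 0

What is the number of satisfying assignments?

3

The models are:
  p1=0 p2=0 p3=1 p4=0 p5=0
  p1=1 p2=0 p3=1 p4=0 p5=0
  p1=1 p2=0 p3=1 p4=0 p5=1
Count: 3.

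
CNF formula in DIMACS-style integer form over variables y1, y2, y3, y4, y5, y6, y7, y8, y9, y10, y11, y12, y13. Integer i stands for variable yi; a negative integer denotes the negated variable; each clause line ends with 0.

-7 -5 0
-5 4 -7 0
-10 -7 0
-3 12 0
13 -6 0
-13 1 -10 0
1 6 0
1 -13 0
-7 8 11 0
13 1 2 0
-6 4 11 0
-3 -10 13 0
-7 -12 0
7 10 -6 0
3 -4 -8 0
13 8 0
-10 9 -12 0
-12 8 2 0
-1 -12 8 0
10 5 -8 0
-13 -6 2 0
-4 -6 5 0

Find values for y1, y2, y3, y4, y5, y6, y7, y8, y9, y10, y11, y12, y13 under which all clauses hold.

y1=T, y2=T, y3=F, y4=F, y5=F, y6=T, y7=T, y8=F, y9=F, y10=F, y11=T, y12=F, y13=T

Check each clause:
  1. {¬y5, ¬y7} — ¬y5 is true.
  2. {y4, ¬y5, ¬y7} — ¬y5 is true.
  3. {¬y10, ¬y7} — ¬y10 is true.
  4. {¬y3, y12} — ¬y3 is true.
  5. {¬y6, y13} — y13 is true.
  6. {¬y13, ¬y10, y1} — y1 is true.
  7. {y1, y6} — y1 is true.
  8. {y1, ¬y13} — y1 is true.
  9. {y8, ¬y7, y11} — y11 is true.
  10. {y2, y1, y13} — y1 is true.
  11. {y4, y11, ¬y6} — y11 is true.
  12. {¬y10, y13, ¬y3} — ¬y3 is true.
  13. {¬y7, ¬y12} — ¬y12 is true.
  14. {¬y6, y7, y10} — y7 is true.
  15. {¬y4, ¬y8, y3} — ¬y8 is true.
  16. {y13, y8} — y13 is true.
  17. {¬y10, y9, ¬y12} — ¬y12 is true.
  18. {y2, y8, ¬y12} — y2 is true.
  19. {y8, ¬y1, ¬y12} — ¬y12 is true.
  20. {¬y8, y5, y10} — ¬y8 is true.
  21. {y2, ¬y13, ¬y6} — y2 is true.
  22. {¬y4, ¬y6, y5} — ¬y4 is true.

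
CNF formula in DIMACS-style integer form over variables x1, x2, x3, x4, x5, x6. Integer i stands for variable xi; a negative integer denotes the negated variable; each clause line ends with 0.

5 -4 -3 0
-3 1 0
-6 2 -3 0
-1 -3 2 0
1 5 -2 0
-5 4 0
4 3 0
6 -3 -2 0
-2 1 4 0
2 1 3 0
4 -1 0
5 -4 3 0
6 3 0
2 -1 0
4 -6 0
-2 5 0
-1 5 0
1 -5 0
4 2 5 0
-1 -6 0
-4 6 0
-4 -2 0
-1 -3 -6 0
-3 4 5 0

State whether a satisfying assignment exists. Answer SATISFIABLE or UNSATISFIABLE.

UNSATISFIABLE

x1 = True:
  propagation gives x4=True, x2=True; an empty clause results — contradiction.
x1 = False:
  propagation gives x3=False, x4=True, x2=True; an empty clause results — contradiction.
Every branch closes, so no satisfying assignment exists.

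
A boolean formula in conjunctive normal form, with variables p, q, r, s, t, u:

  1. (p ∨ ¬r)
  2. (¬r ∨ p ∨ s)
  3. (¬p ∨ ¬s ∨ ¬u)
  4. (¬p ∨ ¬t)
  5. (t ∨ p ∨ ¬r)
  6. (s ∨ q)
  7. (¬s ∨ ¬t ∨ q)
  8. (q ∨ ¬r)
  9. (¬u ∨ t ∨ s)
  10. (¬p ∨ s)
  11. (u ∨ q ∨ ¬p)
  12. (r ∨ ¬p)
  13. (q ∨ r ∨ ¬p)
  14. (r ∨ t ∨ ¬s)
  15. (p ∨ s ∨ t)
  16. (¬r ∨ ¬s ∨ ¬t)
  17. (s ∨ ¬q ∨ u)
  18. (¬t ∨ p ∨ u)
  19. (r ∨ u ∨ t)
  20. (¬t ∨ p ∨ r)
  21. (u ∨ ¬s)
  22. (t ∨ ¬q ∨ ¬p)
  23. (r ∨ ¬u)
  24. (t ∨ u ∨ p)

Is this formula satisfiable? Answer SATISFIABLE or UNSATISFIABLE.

UNSATISFIABLE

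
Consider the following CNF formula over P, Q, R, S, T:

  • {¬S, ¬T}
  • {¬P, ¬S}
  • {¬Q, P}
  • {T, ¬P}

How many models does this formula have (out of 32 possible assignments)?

10

Case analysis on P and S:
  P=T, S=T: a clause becomes empty — 0.
  P=T, S=F: remaining (Q,R,T) ∈ {(F,F,T); (F,T,T); (T,F,T); (T,T,T)} — 4.
  P=F, S=T: remaining (Q,R,T) ∈ {(F,F,F); (F,T,F)} — 2.
  P=F, S=F: remaining (Q,R,T) ∈ {(F,F,F); (F,F,T); (F,T,F); (F,T,T)} — 4.
Total: 0 + 4 + 2 + 4 = 10.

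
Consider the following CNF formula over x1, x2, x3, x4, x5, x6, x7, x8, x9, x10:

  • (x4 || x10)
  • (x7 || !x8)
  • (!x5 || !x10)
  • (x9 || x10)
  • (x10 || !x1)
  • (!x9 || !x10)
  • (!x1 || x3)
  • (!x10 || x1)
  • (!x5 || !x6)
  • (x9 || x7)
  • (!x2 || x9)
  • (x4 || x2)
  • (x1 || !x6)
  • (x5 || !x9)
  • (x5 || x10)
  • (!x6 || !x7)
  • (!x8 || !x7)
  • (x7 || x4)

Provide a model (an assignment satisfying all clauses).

x1 = F, x2 = T, x3 = F, x4 = T, x5 = T, x6 = F, x7 = T, x8 = F, x9 = T, x10 = F

Pure literal: x4 appears only positively; assign x4 = True.
x6 occurs only negated in the remaining clauses — set x6 = False.
Try x1 = False.
  then x10 is forced to False.
  then x9 is forced to True.
  then x5 is forced to True.
For the remaining variables, x2 = True, x3 = False, x7 = True, x8 = False works.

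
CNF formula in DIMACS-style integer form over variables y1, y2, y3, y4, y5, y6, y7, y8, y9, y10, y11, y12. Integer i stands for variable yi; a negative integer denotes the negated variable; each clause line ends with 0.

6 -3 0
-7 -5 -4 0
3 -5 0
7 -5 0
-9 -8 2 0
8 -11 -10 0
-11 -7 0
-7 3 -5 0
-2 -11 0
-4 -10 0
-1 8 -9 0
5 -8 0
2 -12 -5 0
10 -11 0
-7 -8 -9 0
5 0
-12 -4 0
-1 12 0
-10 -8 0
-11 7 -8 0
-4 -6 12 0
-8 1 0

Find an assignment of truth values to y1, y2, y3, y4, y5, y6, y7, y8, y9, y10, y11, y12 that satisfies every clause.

The clause (y5) is unit: y5 must be True.
(y3) is a unit clause, so y3 = True.
The clause (y6) is unit: y6 must be True.
The clause (y7) is unit: y7 must be True.
Unit propagation: (¬y4) forces y4 = False.
The clause (¬y11) is unit: y11 must be False.
y2 occurs only positively in the remaining clauses — set y2 = True.
y9 occurs only negated in the remaining clauses — set y9 = False.
Set y1 = True and propagate.
  then y12 is forced to True.
Set y8 = False and propagate.
y10 is now unconstrained; take y10 = True.
Check each clause:
  1. (¬y3 ∨ y6) — y6 is true.
  2. (¬y5 ∨ ¬y4 ∨ ¬y7) — ¬y4 is true.
  3. (¬y5 ∨ y3) — y3 is true.
  4. (¬y5 ∨ y7) — y7 is true.
  5. (y2 ∨ ¬y8 ∨ ¬y9) — ¬y8 is true.
  6. (y8 ∨ ¬y10 ∨ ¬y11) — ¬y11 is true.
  7. (¬y7 ∨ ¬y11) — ¬y11 is true.
  8. (¬y7 ∨ y3 ∨ ¬y5) — y3 is true.
  9. (¬y11 ∨ ¬y2) — ¬y11 is true.
  10. (¬y10 ∨ ¬y4) — ¬y4 is true.
  11. (¬y9 ∨ y8 ∨ ¬y1) — ¬y9 is true.
  12. (¬y8 ∨ y5) — ¬y8 is true.
  13. (y2 ∨ ¬y12 ∨ ¬y5) — y2 is true.
  14. (y10 ∨ ¬y11) — y10 is true.
  15. (¬y7 ∨ ¬y9 ∨ ¬y8) — ¬y8 is true.
  16. (y5) — y5 is true.
  17. (¬y12 ∨ ¬y4) — ¬y4 is true.
  18. (y12 ∨ ¬y1) — y12 is true.
  19. (¬y8 ∨ ¬y10) — ¬y8 is true.
  20. (y7 ∨ ¬y11 ∨ ¬y8) — ¬y8 is true.
  21. (¬y4 ∨ ¬y6 ∨ y12) — y12 is true.
  22. (y1 ∨ ¬y8) — ¬y8 is true.

y1 = True  y2 = True  y3 = True  y4 = False  y5 = True  y6 = True  y7 = True  y8 = False  y9 = False  y10 = True  y11 = False  y12 = True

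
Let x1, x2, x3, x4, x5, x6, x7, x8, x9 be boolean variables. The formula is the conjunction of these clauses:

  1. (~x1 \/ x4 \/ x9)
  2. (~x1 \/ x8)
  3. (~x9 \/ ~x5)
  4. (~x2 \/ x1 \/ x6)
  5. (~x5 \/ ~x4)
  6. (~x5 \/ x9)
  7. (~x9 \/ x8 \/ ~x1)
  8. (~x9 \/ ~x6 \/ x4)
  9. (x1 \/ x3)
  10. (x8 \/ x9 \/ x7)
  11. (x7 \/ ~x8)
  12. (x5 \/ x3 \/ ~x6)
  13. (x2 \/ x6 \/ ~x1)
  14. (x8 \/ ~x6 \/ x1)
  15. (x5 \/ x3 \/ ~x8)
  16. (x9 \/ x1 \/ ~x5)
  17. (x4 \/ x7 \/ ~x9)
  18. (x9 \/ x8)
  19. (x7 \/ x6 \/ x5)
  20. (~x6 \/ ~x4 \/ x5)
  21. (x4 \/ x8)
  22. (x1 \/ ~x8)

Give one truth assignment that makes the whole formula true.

x1=T, x2=T, x3=T, x4=T, x5=F, x6=F, x7=T, x8=T, x9=T

x3 occurs only positively in the remaining clauses — set x3 = True.
x7 occurs only positively in the remaining clauses — set x7 = True.
Set x1 = True and propagate.
  then x8 is forced to True.
Branch on x2: take x2 = True.
The remaining clauses are satisfied by x4 = True, x5 = False, x6 = False, x9 = True.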